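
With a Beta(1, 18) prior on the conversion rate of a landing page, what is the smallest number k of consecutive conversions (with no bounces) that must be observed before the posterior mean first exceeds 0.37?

k = 10

After k conversions and 0 bounces the posterior is Beta(1+k, 18), with mean (1+k)/(1+18+k).
Set (1+k)/(19+k) > 0.37 and solve: k > (0.37·19 − 1)/(1 − 0.37) = 9.571.
The smallest integer exceeding 9.571 is 10, and checking k=10: (11)/(29) = 0.3793 > 0.37.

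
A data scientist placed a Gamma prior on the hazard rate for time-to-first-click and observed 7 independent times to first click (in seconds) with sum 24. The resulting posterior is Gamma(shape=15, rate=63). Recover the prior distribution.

Gamma(shape=8, rate=39)

For an exponential likelihood with a Gamma(α, β) prior on the rate, n observations with total T give posterior Gamma(α+n, β+T).
So α = 15 − 7 = 8 and β = 63 − 24 = 39.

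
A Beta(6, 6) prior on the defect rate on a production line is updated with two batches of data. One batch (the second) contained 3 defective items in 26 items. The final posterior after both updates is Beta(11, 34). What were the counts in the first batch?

2 defective items and 5 good items

Because Beta–binomial updating is additive in the counts, the combined data contributed (α_post−α_prior, β_post−β_prior) successes and failures.
Total across both batches: 11−6=5 defective items, 34−6=28 good items.
Subtract the second batch: 5−3=2 defective items and 28−23=5 good items.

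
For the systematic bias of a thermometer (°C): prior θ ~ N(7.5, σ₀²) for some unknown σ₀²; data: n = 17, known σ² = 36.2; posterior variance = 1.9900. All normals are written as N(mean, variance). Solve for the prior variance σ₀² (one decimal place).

Posterior precision equals prior precision plus data precision: 1/σ_n² = 1/σ₀² + n/σ².
So 1/σ₀² = 1/1.9900 − 17/36.2 = 0.502513 − 0.469613 = 0.032900.
Hence σ₀² = 1/0.032900 ≈ 30.4.

σ₀² = 30.4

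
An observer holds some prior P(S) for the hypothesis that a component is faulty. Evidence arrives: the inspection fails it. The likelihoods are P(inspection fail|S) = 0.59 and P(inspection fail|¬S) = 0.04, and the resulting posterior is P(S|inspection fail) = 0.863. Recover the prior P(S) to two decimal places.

Bayes' rule in odds form gives O(S|E) = O(S)·[P(E|S)/P(E|¬S)], hence O(S) = O(S|E)/LR.
Posterior odds = 0.863/(1−0.863) = 6.2993. LR = 0.59/0.04 = 14.7500.
Prior odds = 6.2993/14.7500 = 0.4271, so P(S) = 0.4271/(1+0.4271) ≈ 0.30.

P(S) = 0.30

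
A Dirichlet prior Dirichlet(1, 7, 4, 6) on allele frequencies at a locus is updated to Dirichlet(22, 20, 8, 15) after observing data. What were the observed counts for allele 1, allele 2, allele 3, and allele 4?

For a Dirichlet(α) prior with multinomial counts c, the posterior is Dirichlet(α + c) componentwise.
Counts are posterior − prior componentwise: 22−1=21, 20−7=13, 8−4=4, 15−6=9.

counts (21, 13, 4, 9)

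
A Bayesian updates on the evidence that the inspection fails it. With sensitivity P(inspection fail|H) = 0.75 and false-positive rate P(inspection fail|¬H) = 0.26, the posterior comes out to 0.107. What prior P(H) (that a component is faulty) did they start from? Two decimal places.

In odds form, posterior odds = prior odds × likelihood ratio, so prior odds = posterior odds ÷ LR.
Posterior odds = 0.107/(1−0.107) = 0.1198. LR = 0.75/0.26 = 2.8846.
Prior odds = 0.1198/2.8846 = 0.0415, so P(H) = 0.0415/(1+0.0415) ≈ 0.04.

P(H) = 0.04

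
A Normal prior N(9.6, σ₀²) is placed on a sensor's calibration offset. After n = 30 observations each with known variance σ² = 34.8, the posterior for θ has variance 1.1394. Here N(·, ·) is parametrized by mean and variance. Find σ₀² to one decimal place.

σ₀² = 64.2

For the Normal–Normal model with known σ², precisions add: τ_n = τ₀ + n/σ².
So 1/σ₀² = 1/1.1394 − 30/34.8 = 0.877655 − 0.862069 = 0.015586.
Hence σ₀² = 1/0.015586 ≈ 64.2.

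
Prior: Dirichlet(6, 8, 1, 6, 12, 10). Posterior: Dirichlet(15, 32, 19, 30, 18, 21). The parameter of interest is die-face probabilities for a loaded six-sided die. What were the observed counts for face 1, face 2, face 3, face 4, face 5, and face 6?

counts (9, 24, 18, 24, 6, 11)

For a Dirichlet(α) prior with multinomial counts c, the posterior is Dirichlet(α + c) componentwise.
Counts are posterior − prior componentwise: 15−6=9, 32−8=24, 19−1=18, 30−6=24, 18−12=6, 21−10=11.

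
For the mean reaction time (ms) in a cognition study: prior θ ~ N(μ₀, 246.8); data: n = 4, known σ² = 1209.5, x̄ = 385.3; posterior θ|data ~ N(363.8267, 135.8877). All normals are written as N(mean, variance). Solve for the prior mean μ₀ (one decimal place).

The posterior mean is a precision-weighted average: μ_n = (τ₀μ₀ + τ_data·x̄)/(τ₀+τ_data), with τ₀=1/σ₀² and τ_data=n/σ².
Here τ₀ = 1/246.8 = 0.004052 and τ_data = 4/1209.5 = 0.003307, so τ_n = 0.007359.
Rearranging for μ₀: μ₀ = (μ_n·τ_n − τ_data·x̄)/τ₀ = (363.8267·0.007359 − 0.003307·385.3) / 0.004052 = 1.403214/0.004052 ≈ 346.3.

μ₀ = 346.3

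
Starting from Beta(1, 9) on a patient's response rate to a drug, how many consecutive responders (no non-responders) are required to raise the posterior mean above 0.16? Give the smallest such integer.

k = 1

After k responders and 0 non-responders the posterior is Beta(1+k, 9), with mean (1+k)/(1+9+k).
Set (1+k)/(10+k) > 0.16 and solve: k > (0.16·10 − 1)/(1 − 0.16) = 0.714.
The smallest integer exceeding 0.714 is 1, and checking k=1: (2)/(11) = 0.1818 > 0.16.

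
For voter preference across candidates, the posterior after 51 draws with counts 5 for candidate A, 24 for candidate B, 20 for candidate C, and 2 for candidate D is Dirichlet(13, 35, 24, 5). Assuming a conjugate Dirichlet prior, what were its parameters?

For a Dirichlet(α) prior with multinomial counts c, the posterior is Dirichlet(α + c) componentwise.
Subtract each count from the matching posterior parameter: 13−5=8, 35−24=11, 24−20=4, 5−2=3.

Dirichlet(8, 11, 4, 3)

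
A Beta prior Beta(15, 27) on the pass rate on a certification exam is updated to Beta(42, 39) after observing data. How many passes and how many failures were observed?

Under Beta–binomial conjugacy the posterior parameters are (α+s, β+f).
Match parameters: s=42−15=27, f=39−27=12.

27 passes and 12 failures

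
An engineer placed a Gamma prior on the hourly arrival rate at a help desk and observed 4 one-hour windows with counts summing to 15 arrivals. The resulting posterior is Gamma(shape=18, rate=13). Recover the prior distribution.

Gamma(shape=3, rate=9)

A Gamma(α, β) prior (rate parametrization) on a Poisson rate with n observations summing to S gives posterior Gamma(α+S, β+n).
So α = 18 − 15 = 3 and β = 13 − 4 = 9.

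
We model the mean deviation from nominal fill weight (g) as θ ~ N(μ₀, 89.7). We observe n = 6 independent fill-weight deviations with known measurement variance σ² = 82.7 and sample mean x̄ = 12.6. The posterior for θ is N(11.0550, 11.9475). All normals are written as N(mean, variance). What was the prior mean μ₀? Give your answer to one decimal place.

μ₀ = 1.0

With known observation variance, the Normal–Normal posterior has precision τ_n = τ₀ + n/σ² and mean μ_n = (τ₀μ₀ + (n/σ²)x̄)/τ_n.
Here τ₀ = 1/89.7 = 0.011148 and τ_data = 6/82.7 = 0.072551, so τ_n = 0.083699.
Rearranging for μ₀: μ₀ = (μ_n·τ_n − τ_data·x̄)/τ₀ = (11.0550·0.083699 − 0.072551·12.6) / 0.011148 = 0.011150/0.011148 ≈ 1.0.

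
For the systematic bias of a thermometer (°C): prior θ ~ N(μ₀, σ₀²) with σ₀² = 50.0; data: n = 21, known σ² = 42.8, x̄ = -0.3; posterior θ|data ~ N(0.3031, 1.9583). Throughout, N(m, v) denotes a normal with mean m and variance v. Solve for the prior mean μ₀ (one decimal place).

μ₀ = 15.1

With known observation variance, the Normal–Normal posterior has precision τ_n = τ₀ + n/σ² and mean μ_n = (τ₀μ₀ + (n/σ²)x̄)/τ_n.
Here τ₀ = 1/50.0 = 0.020000 and τ_data = 21/42.8 = 0.490654, so τ_n = 0.510654.
Rearranging for μ₀: μ₀ = (μ_n·τ_n − τ_data·x̄)/τ₀ = (0.3031·0.510654 − 0.490654·-0.3) / 0.020000 = 0.301975/0.020000 ≈ 15.1.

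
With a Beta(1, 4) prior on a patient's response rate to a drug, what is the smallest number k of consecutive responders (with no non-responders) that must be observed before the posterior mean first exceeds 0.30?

k = 1

After k responders and 0 non-responders the posterior is Beta(1+k, 4), with mean (1+k)/(1+4+k).
Set (1+k)/(5+k) > 0.30 and solve: k > (0.30·5 − 1)/(1 − 0.30) = 0.714.
The smallest integer exceeding 0.714 is 1, and checking k=1: (2)/(6) = 0.3333 > 0.30.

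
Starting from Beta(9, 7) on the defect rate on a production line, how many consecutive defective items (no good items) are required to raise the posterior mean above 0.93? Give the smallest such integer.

After k defective items and 0 good items the posterior is Beta(9+k, 7), with mean (9+k)/(9+7+k).
Set (9+k)/(16+k) > 0.93 and solve: k > (0.93·16 − 9)/(1 − 0.93) = 84.000.
The smallest integer exceeding 84.000 is 85.

k = 85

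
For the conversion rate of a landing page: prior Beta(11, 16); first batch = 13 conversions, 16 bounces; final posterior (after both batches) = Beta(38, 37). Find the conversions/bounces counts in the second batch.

Because Beta–binomial updating is additive in the counts, the combined data contributed (α_post−α_prior, β_post−β_prior) successes and failures.
Total across both batches: 38−11=27 conversions, 37−16=21 bounces.
Subtract the first batch: 27−13=14 conversions and 21−16=5 bounces.

14 conversions and 5 bounces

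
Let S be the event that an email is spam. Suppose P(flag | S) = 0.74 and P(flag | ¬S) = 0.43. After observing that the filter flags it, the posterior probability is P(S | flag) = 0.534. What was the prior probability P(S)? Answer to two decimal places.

Bayes' rule in odds form gives O(S|E) = O(S)·[P(E|S)/P(E|¬S)], hence O(S) = O(S|E)/LR.
Posterior odds = 0.534/(1−0.534) = 1.1459. LR = 0.74/0.43 = 1.7209.
Prior odds = 1.1459/1.7209 = 0.6659, so P(S) = 0.6659/(1+0.6659) ≈ 0.40.

P(S) = 0.40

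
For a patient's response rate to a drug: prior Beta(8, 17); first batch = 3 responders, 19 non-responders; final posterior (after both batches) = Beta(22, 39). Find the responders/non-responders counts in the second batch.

Because Beta–binomial updating is additive in the counts, the combined data contributed (α_post−α_prior, β_post−β_prior) successes and failures.
Total across both batches: 22−8=14 responders, 39−17=22 non-responders.
Subtract the first batch: 14−3=11 responders and 22−19=3 non-responders.

11 responders and 3 non-responders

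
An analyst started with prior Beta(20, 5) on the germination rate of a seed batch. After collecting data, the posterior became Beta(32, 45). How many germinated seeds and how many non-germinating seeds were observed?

A Beta(α, β) prior with s successes and f failures in binomial data gives a Beta(α+s, β+f) posterior.
Match parameters: s=32−20=12, f=45−5=40.

12 germinated seeds and 40 non-germinating seeds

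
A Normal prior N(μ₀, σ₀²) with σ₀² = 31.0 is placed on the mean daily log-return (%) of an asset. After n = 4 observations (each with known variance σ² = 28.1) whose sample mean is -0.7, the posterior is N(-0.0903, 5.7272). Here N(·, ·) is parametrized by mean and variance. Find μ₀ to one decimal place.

With known observation variance, the Normal–Normal posterior has precision τ_n = τ₀ + n/σ² and mean μ_n = (τ₀μ₀ + (n/σ²)x̄)/τ_n.
Here τ₀ = 1/31.0 = 0.032258 and τ_data = 4/28.1 = 0.142349, so τ_n = 0.174607.
Rearranging for μ₀: μ₀ = (μ_n·τ_n − τ_data·x̄)/τ₀ = (-0.0903·0.174607 − 0.142349·-0.7) / 0.032258 = 0.083877/0.032258 ≈ 2.6.

μ₀ = 2.6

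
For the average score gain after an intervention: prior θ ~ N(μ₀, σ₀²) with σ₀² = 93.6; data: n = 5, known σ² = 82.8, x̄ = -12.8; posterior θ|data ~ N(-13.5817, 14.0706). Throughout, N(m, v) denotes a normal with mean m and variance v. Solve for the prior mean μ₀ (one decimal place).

μ₀ = -18.0

The posterior mean is a precision-weighted average: μ_n = (τ₀μ₀ + τ_data·x̄)/(τ₀+τ_data), with τ₀=1/σ₀² and τ_data=n/σ².
Here τ₀ = 1/93.6 = 0.010684 and τ_data = 5/82.8 = 0.060386, so τ_n = 0.071070.
Rearranging for μ₀: μ₀ = (μ_n·τ_n − τ_data·x̄)/τ₀ = (-13.5817·0.071070 − 0.060386·-12.8) / 0.010684 = -0.192311/0.010684 ≈ -18.0.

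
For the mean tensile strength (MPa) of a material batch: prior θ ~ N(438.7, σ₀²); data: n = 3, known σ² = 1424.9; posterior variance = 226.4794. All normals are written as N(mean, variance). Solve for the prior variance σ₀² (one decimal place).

σ₀² = 432.9

Posterior precision equals prior precision plus data precision: 1/σ_n² = 1/σ₀² + n/σ².
So 1/σ₀² = 1/226.4794 − 3/1424.9 = 0.004415 − 0.002105 = 0.002310.
Hence σ₀² = 1/0.002310 ≈ 432.9.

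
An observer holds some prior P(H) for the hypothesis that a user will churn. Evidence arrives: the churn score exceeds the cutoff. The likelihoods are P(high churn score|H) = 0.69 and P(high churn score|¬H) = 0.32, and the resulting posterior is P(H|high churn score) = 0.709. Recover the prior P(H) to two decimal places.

P(H) = 0.53

In odds form, posterior odds = prior odds × likelihood ratio, so prior odds = posterior odds ÷ LR.
Posterior odds = 0.709/(1−0.709) = 2.4364. LR = 0.69/0.32 = 2.1562.
Prior odds = 2.4364/2.1562 = 1.1300, so P(H) = 1.1300/(1+1.1300) ≈ 0.53.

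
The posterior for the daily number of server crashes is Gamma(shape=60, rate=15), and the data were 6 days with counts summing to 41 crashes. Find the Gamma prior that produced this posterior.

Gamma(shape=19, rate=9)

A Gamma(α, β) prior (rate parametrization) on a Poisson rate with n observations summing to S gives posterior Gamma(α+S, β+n).
So α = 60 − 41 = 19 and β = 15 − 6 = 9.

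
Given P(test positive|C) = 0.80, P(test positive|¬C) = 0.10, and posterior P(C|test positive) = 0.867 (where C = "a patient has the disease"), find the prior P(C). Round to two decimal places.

P(C) = 0.45

In odds form, posterior odds = prior odds × likelihood ratio, so prior odds = posterior odds ÷ LR.
Posterior odds = 0.867/(1−0.867) = 6.5188. LR = 0.80/0.10 = 8.0000.
Prior odds = 6.5188/8.0000 = 0.8148, so P(C) = 0.8148/(1+0.8148) ≈ 0.45.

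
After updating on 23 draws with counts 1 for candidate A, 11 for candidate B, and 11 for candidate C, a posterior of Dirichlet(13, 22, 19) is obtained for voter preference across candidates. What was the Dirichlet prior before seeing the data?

For a Dirichlet(α) prior with multinomial counts c, the posterior is Dirichlet(α + c) componentwise.
Subtract each count from the matching posterior parameter: 13−1=12, 22−11=11, 19−11=8.

Dirichlet(12, 11, 8)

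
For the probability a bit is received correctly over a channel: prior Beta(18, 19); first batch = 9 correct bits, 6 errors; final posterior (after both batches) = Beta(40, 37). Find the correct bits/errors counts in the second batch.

13 correct bits and 12 errors

Because Beta–binomial updating is additive in the counts, the combined data contributed (α_post−α_prior, β_post−β_prior) successes and failures.
Total across both batches: 40−18=22 correct bits, 37−19=18 errors.
Subtract the first batch: 22−9=13 correct bits and 18−6=12 errors.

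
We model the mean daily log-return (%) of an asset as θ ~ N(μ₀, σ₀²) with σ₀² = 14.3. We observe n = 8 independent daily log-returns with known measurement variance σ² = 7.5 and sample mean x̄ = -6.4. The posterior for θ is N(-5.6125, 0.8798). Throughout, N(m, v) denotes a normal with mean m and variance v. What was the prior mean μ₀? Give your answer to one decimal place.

The posterior mean is a precision-weighted average: μ_n = (τ₀μ₀ + τ_data·x̄)/(τ₀+τ_data), with τ₀=1/σ₀² and τ_data=n/σ².
Here τ₀ = 1/14.3 = 0.069930 and τ_data = 8/7.5 = 1.066667, so τ_n = 1.136597.
Rearranging for μ₀: μ₀ = (μ_n·τ_n − τ_data·x̄)/τ₀ = (-5.6125·1.136597 − 1.066667·-6.4) / 0.069930 = 0.447518/0.069930 ≈ 6.4.

μ₀ = 6.4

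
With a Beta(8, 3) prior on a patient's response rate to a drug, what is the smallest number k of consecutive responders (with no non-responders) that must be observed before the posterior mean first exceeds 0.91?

k = 23

After k responders and 0 non-responders the posterior is Beta(8+k, 3), with mean (8+k)/(8+3+k).
Set (8+k)/(11+k) > 0.91 and solve: k > (0.91·11 − 8)/(1 − 0.91) = 22.333.
The smallest integer exceeding 22.333 is 23, and checking k=23: (31)/(34) = 0.9118 > 0.91.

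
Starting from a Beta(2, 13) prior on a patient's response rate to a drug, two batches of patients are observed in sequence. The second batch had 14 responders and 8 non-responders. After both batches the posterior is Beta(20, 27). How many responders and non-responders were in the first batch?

Sequential conjugate updates are equivalent to a single update on the pooled data, so total successes = posterior α − prior α and total failures = posterior β − prior β.
Total across both batches: 20−2=18 responders, 27−13=14 non-responders.
Subtract the second batch: 18−14=4 responders and 14−8=6 non-responders.

4 responders and 6 non-responders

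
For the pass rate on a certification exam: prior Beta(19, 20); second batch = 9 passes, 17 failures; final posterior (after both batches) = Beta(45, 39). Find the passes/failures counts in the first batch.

17 passes and 2 failures

Sequential conjugate updates are equivalent to a single update on the pooled data, so total successes = posterior α − prior α and total failures = posterior β − prior β.
Total across both batches: 45−19=26 passes, 39−20=19 failures.
Subtract the second batch: 26−9=17 passes and 19−17=2 failures.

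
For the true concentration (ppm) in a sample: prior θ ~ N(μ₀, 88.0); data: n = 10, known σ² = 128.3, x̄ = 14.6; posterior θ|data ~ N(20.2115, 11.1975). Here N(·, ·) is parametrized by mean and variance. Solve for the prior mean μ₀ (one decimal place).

μ₀ = 58.7

The posterior mean is a precision-weighted average: μ_n = (τ₀μ₀ + τ_data·x̄)/(τ₀+τ_data), with τ₀=1/σ₀² and τ_data=n/σ².
Here τ₀ = 1/88.0 = 0.011364 and τ_data = 10/128.3 = 0.077942, so τ_n = 0.089306.
Rearranging for μ₀: μ₀ = (μ_n·τ_n − τ_data·x̄)/τ₀ = (20.2115·0.089306 − 0.077942·14.6) / 0.011364 = 0.667055/0.011364 ≈ 58.7.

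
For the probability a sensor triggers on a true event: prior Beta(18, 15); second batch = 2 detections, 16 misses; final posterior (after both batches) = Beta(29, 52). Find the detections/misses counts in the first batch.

9 detections and 21 misses

Sequential conjugate updates are equivalent to a single update on the pooled data, so total successes = posterior α − prior α and total failures = posterior β − prior β.
Total across both batches: 29−18=11 detections, 52−15=37 misses.
Subtract the second batch: 11−2=9 detections and 37−16=21 misses.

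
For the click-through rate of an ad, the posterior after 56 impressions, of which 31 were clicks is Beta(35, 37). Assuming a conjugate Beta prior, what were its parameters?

Under Beta–binomial conjugacy the posterior parameters are (α+s, β+f).
So α = 35 − 31 = 4 and β = 37 − 25 = 12.

Beta(4, 12)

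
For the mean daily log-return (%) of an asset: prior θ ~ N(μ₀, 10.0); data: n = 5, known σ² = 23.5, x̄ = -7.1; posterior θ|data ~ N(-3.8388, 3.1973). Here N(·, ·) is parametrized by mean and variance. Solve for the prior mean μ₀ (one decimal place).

With known observation variance, the Normal–Normal posterior has precision τ_n = τ₀ + n/σ² and mean μ_n = (τ₀μ₀ + (n/σ²)x̄)/τ_n.
Here τ₀ = 1/10.0 = 0.100000 and τ_data = 5/23.5 = 0.212766, so τ_n = 0.312766.
Rearranging for μ₀: μ₀ = (μ_n·τ_n − τ_data·x̄)/τ₀ = (-3.8388·0.312766 − 0.212766·-7.1) / 0.100000 = 0.309992/0.100000 ≈ 3.1.

μ₀ = 3.1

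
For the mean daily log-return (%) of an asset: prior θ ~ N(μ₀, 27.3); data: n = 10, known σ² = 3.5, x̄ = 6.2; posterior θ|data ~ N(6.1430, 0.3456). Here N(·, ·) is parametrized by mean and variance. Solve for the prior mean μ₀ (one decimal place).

μ₀ = 1.7

The posterior mean is a precision-weighted average: μ_n = (τ₀μ₀ + τ_data·x̄)/(τ₀+τ_data), with τ₀=1/σ₀² and τ_data=n/σ².
Here τ₀ = 1/27.3 = 0.036630 and τ_data = 10/3.5 = 2.857143, so τ_n = 2.893773.
Rearranging for μ₀: μ₀ = (μ_n·τ_n − τ_data·x̄)/τ₀ = (6.1430·2.893773 − 2.857143·6.2) / 0.036630 = 0.062161/0.036630 ≈ 1.7.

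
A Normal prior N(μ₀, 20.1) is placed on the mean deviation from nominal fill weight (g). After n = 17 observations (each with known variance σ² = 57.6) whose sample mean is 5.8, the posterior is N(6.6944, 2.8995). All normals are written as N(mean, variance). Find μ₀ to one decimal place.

The posterior mean is a precision-weighted average: μ_n = (τ₀μ₀ + τ_data·x̄)/(τ₀+τ_data), with τ₀=1/σ₀² and τ_data=n/σ².
Here τ₀ = 1/20.1 = 0.049751 and τ_data = 17/57.6 = 0.295139, so τ_n = 0.344890.
Rearranging for μ₀: μ₀ = (μ_n·τ_n − τ_data·x̄)/τ₀ = (6.6944·0.344890 − 0.295139·5.8) / 0.049751 = 0.597025/0.049751 ≈ 12.0.

μ₀ = 12.0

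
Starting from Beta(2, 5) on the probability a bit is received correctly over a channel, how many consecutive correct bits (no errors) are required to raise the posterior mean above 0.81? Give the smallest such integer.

k = 20

After k correct bits and 0 errors the posterior is Beta(2+k, 5), with mean (2+k)/(2+5+k).
Set (2+k)/(7+k) > 0.81 and solve: k > (0.81·7 − 2)/(1 − 0.81) = 19.316.
The smallest integer exceeding 19.316 is 20, and checking k=20: (22)/(27) = 0.8148 > 0.81.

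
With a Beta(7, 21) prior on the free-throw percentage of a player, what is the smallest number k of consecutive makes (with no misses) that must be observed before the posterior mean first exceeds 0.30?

After k makes and 0 misses the posterior is Beta(7+k, 21), with mean (7+k)/(7+21+k).
Set (7+k)/(28+k) > 0.30 and solve: k > (0.30·28 − 7)/(1 − 0.30) = 2.000.
The smallest integer exceeding 2.000 is 3, and checking k=3: (10)/(31) = 0.3226 > 0.30.

k = 3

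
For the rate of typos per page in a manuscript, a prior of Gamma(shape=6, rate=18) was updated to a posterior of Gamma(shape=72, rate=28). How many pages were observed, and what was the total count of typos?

A Gamma(α, β) prior (rate parametrization) on a Poisson rate with n observations summing to S gives posterior Gamma(α+S, β+n).
Matching: Σxᵢ = 72 − 6 = 66 and n = 28 − 18 = 10.

n = 10 pages with total 66 typos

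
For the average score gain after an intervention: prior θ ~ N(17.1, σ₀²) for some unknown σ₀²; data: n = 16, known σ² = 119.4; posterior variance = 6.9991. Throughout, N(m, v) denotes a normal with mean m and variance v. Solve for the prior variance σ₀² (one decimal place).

σ₀² = 112.7

Posterior precision equals prior precision plus data precision: 1/σ_n² = 1/σ₀² + n/σ².
So 1/σ₀² = 1/6.9991 − 16/119.4 = 0.142876 − 0.134003 = 0.008873.
Hence σ₀² = 1/0.008873 ≈ 112.7.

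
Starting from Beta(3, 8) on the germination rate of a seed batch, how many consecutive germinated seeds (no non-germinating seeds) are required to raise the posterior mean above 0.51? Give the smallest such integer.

After k germinated seeds and 0 non-germinating seeds the posterior is Beta(3+k, 8), with mean (3+k)/(3+8+k).
Set (3+k)/(11+k) > 0.51 and solve: k > (0.51·11 − 3)/(1 − 0.51) = 5.327.
The smallest integer exceeding 5.327 is 6, and checking k=6: (9)/(17) = 0.5294 > 0.51.

k = 6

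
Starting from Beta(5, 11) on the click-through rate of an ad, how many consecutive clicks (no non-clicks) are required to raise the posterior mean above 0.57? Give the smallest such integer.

k = 10

After k clicks and 0 non-clicks the posterior is Beta(5+k, 11), with mean (5+k)/(5+11+k).
Set (5+k)/(16+k) > 0.57 and solve: k > (0.57·16 − 5)/(1 − 0.57) = 9.581.
The smallest integer exceeding 9.581 is 10, and checking k=10: (15)/(26) = 0.5769 > 0.57.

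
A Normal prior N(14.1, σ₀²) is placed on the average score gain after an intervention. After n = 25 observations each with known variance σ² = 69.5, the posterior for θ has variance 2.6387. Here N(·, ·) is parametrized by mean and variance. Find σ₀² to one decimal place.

For the Normal–Normal model with known σ², precisions add: τ_n = τ₀ + n/σ².
So 1/σ₀² = 1/2.6387 − 25/69.5 = 0.378974 − 0.359712 = 0.019262.
Hence σ₀² = 1/0.019262 ≈ 51.9.

σ₀² = 51.9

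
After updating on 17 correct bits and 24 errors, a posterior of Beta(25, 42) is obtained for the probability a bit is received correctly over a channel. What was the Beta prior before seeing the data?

Beta(8, 18)

Under Beta–binomial conjugacy the posterior parameters are (α+s, β+f).
So α = 25 − 17 = 8 and β = 42 − 24 = 18.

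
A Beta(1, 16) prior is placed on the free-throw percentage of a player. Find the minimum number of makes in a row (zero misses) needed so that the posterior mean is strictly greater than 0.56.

k = 20

After k makes and 0 misses the posterior is Beta(1+k, 16), with mean (1+k)/(1+16+k).
Set (1+k)/(17+k) > 0.56 and solve: k > (0.56·17 − 1)/(1 − 0.56) = 19.364.
The smallest integer exceeding 19.364 is 20, and checking k=20: (21)/(37) = 0.5676 > 0.56.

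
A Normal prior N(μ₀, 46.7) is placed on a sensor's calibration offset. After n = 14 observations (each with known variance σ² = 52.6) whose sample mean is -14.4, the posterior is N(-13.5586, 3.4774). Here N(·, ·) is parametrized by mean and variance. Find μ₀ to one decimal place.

With known observation variance, the Normal–Normal posterior has precision τ_n = τ₀ + n/σ² and mean μ_n = (τ₀μ₀ + (n/σ²)x̄)/τ_n.
Here τ₀ = 1/46.7 = 0.021413 and τ_data = 14/52.6 = 0.266160, so τ_n = 0.287573.
Rearranging for μ₀: μ₀ = (μ_n·τ_n − τ_data·x̄)/τ₀ = (-13.5586·0.287573 − 0.266160·-14.4) / 0.021413 = -0.066383/0.021413 ≈ -3.1.

μ₀ = -3.1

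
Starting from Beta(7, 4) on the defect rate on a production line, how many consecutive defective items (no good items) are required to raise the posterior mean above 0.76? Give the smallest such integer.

k = 6

After k defective items and 0 good items the posterior is Beta(7+k, 4), with mean (7+k)/(7+4+k).
Set (7+k)/(11+k) > 0.76 and solve: k > (0.76·11 − 7)/(1 − 0.76) = 5.667.
The smallest integer exceeding 5.667 is 6.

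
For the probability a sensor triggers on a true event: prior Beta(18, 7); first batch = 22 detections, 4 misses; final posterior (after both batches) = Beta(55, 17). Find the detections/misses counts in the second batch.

Sequential conjugate updates are equivalent to a single update on the pooled data, so total successes = posterior α − prior α and total failures = posterior β − prior β.
Total across both batches: 55−18=37 detections, 17−7=10 misses.
Subtract the first batch: 37−22=15 detections and 10−4=6 misses.

15 detections and 6 misses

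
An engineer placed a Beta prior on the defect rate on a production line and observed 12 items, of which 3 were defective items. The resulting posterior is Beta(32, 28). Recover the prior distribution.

Under Beta–binomial conjugacy the posterior parameters are (a+s, b+f).
Subtract the data counts: 32−3=29, 28−9=19.

Beta(29, 19)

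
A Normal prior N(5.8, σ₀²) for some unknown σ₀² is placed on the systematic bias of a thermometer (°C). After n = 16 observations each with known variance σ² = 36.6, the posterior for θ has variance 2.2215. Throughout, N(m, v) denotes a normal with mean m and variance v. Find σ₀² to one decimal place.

σ₀² = 77.0

For the Normal–Normal model with known σ², precisions add: τ_n = τ₀ + n/σ².
So 1/σ₀² = 1/2.2215 − 16/36.6 = 0.450146 − 0.437158 = 0.012988.
Hence σ₀² = 1/0.012988 ≈ 77.0.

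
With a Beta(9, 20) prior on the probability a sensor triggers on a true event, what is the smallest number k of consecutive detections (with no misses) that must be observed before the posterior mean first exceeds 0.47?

After k detections and 0 misses the posterior is Beta(9+k, 20), with mean (9+k)/(9+20+k).
Set (9+k)/(29+k) > 0.47 and solve: k > (0.47·29 − 9)/(1 − 0.47) = 8.736.
The smallest integer exceeding 8.736 is 9, and checking k=9: (18)/(38) = 0.4737 > 0.47.

k = 9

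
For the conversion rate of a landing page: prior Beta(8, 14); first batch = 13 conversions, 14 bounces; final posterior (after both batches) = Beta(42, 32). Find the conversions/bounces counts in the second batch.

Sequential conjugate updates are equivalent to a single update on the pooled data, so total successes = posterior α − prior α and total failures = posterior β − prior β.
Total across both batches: 42−8=34 conversions, 32−14=18 bounces.
Subtract the first batch: 34−13=21 conversions and 18−14=4 bounces.

21 conversions and 4 bounces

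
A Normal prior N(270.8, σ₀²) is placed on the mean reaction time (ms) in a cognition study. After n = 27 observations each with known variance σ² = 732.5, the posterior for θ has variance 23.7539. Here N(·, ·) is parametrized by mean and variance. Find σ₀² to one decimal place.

σ₀² = 190.9

Posterior precision equals prior precision plus data precision: 1/σ_n² = 1/σ₀² + n/σ².
So 1/σ₀² = 1/23.7539 − 27/732.5 = 0.042098 − 0.036860 = 0.005238.
Hence σ₀² = 1/0.005238 ≈ 190.9.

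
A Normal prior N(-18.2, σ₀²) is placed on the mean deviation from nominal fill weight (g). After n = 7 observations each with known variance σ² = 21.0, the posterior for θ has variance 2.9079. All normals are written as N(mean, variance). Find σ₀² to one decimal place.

σ₀² = 94.7

Posterior precision equals prior precision plus data precision: 1/σ_n² = 1/σ₀² + n/σ².
So 1/σ₀² = 1/2.9079 − 7/21.0 = 0.343891 − 0.333333 = 0.010558.
Hence σ₀² = 1/0.010558 ≈ 94.7.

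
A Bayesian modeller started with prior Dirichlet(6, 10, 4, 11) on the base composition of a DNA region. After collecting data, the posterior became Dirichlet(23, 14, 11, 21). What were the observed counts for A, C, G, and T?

For a Dirichlet(α) prior with multinomial counts c, the posterior is Dirichlet(α + c) componentwise.
Counts are posterior − prior componentwise: 23−6=17, 14−10=4, 11−4=7, 21−11=10.

counts (17, 4, 7, 10)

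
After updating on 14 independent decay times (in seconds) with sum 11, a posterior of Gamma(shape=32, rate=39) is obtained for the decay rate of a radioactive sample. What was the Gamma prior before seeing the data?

Gamma(shape=18, rate=28)

For an exponential likelihood with a Gamma(α, β) prior on the rate, n observations with total T give posterior Gamma(α+n, β+T).
So α = 32 − 14 = 18 and β = 39 − 11 = 28.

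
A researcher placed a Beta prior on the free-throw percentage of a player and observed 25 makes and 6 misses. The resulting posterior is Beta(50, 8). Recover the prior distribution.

A Beta(a, b) prior with s successes and f failures in binomial data gives a Beta(a+s, b+f) posterior.
So a = 50 − 25 = 25 and b = 8 − 6 = 2.

Beta(25, 2)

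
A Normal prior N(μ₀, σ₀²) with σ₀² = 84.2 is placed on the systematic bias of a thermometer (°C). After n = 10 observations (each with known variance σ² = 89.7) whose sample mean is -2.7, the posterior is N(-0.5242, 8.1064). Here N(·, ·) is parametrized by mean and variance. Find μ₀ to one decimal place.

With known observation variance, the Normal–Normal posterior has precision τ_n = τ₀ + n/σ² and mean μ_n = (τ₀μ₀ + (n/σ²)x̄)/τ_n.
Here τ₀ = 1/84.2 = 0.011876 and τ_data = 10/89.7 = 0.111483, so τ_n = 0.123359.
Rearranging for μ₀: μ₀ = (μ_n·τ_n − τ_data·x̄)/τ₀ = (-0.5242·0.123359 − 0.111483·-2.7) / 0.011876 = 0.236339/0.011876 ≈ 19.9.

μ₀ = 19.9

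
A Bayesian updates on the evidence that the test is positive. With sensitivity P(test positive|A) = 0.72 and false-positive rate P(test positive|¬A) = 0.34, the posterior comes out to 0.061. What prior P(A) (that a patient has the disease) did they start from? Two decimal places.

P(A) = 0.03

Bayes' rule in odds form gives O(A|E) = O(A)·[P(E|A)/P(E|¬A)], hence O(A) = O(A|E)/LR.
Posterior odds = 0.061/(1−0.061) = 0.0650. LR = 0.72/0.34 = 2.1176.
Prior odds = 0.0650/2.1176 = 0.0307, so P(A) = 0.0307/(1+0.0307) ≈ 0.03.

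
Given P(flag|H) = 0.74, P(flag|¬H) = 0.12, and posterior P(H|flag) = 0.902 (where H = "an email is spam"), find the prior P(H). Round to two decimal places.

In odds form, posterior odds = prior odds × likelihood ratio, so prior odds = posterior odds ÷ LR.
Posterior odds = 0.902/(1−0.902) = 9.2041. LR = 0.74/0.12 = 6.1667.
Prior odds = 9.2041/6.1667 = 1.4925, so P(H) = 1.4925/(1+1.4925) ≈ 0.60.

P(H) = 0.60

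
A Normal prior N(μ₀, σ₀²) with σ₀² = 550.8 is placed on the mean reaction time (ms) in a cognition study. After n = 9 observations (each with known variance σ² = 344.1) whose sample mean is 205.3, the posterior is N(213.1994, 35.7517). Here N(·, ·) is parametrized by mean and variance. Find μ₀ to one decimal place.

The posterior mean is a precision-weighted average: μ_n = (τ₀μ₀ + τ_data·x̄)/(τ₀+τ_data), with τ₀=1/σ₀² and τ_data=n/σ².
Here τ₀ = 1/550.8 = 0.001816 and τ_data = 9/344.1 = 0.026155, so τ_n = 0.027971.
Rearranging for μ₀: μ₀ = (μ_n·τ_n − τ_data·x̄)/τ₀ = (213.1994·0.027971 − 0.026155·205.3) / 0.001816 = 0.593779/0.001816 ≈ 327.0.

μ₀ = 327.0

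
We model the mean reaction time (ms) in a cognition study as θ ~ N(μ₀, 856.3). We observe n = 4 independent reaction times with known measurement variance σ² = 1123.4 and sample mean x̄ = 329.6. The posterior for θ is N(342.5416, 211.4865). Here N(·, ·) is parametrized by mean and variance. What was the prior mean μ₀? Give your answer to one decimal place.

μ₀ = 382.0

With known observation variance, the Normal–Normal posterior has precision τ_n = τ₀ + n/σ² and mean μ_n = (τ₀μ₀ + (n/σ²)x̄)/τ_n.
Here τ₀ = 1/856.3 = 0.001168 and τ_data = 4/1123.4 = 0.003561, so τ_n = 0.004729.
Rearranging for μ₀: μ₀ = (μ_n·τ_n − τ_data·x̄)/τ₀ = (342.5416·0.004729 − 0.003561·329.6) / 0.001168 = 0.446174/0.001168 ≈ 382.0.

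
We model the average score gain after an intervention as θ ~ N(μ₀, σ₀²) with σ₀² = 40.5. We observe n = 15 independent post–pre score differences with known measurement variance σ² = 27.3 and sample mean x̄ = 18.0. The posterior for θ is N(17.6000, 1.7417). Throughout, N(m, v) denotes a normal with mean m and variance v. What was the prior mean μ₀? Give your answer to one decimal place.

μ₀ = 8.7

The posterior mean is a precision-weighted average: μ_n = (τ₀μ₀ + τ_data·x̄)/(τ₀+τ_data), with τ₀=1/σ₀² and τ_data=n/σ².
Here τ₀ = 1/40.5 = 0.024691 and τ_data = 15/27.3 = 0.549451, so τ_n = 0.574142.
Rearranging for μ₀: μ₀ = (μ_n·τ_n − τ_data·x̄)/τ₀ = (17.6000·0.574142 − 0.549451·18.0) / 0.024691 = 0.214781/0.024691 ≈ 8.7.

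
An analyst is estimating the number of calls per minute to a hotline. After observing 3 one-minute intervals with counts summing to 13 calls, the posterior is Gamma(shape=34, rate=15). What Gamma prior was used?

Gamma(shape=21, rate=12)

A Gamma(α, β) prior (rate parametrization) on a Poisson rate with n observations summing to S gives posterior Gamma(α+S, β+n).
So α = 34 − 13 = 21 and β = 15 − 3 = 12.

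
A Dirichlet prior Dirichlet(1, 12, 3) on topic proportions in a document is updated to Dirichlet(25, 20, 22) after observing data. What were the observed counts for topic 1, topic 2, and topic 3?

counts (24, 8, 19)

For a Dirichlet(α) prior with multinomial counts c, the posterior is Dirichlet(α + c) componentwise.
Counts are posterior − prior componentwise: 25−1=24, 20−12=8, 22−3=19.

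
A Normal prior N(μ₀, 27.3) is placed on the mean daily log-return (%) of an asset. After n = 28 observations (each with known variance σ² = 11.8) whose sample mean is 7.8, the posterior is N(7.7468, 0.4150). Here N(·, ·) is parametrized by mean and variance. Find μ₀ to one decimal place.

The posterior mean is a precision-weighted average: μ_n = (τ₀μ₀ + τ_data·x̄)/(τ₀+τ_data), with τ₀=1/σ₀² and τ_data=n/σ².
Here τ₀ = 1/27.3 = 0.036630 and τ_data = 28/11.8 = 2.372881, so τ_n = 2.409511.
Rearranging for μ₀: μ₀ = (μ_n·τ_n − τ_data·x̄)/τ₀ = (7.7468·2.409511 − 2.372881·7.8) / 0.036630 = 0.157528/0.036630 ≈ 4.3.

μ₀ = 4.3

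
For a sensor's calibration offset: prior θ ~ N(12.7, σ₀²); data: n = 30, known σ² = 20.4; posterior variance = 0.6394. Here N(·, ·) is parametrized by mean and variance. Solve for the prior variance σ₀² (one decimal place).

Posterior precision equals prior precision plus data precision: 1/σ_n² = 1/σ₀² + n/σ².
So 1/σ₀² = 1/0.6394 − 30/20.4 = 1.563966 − 1.470588 = 0.093378.
Hence σ₀² = 1/0.093378 ≈ 10.7.

σ₀² = 10.7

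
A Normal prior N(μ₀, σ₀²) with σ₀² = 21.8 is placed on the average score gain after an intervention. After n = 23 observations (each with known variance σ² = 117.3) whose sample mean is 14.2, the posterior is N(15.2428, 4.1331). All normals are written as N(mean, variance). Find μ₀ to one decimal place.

With known observation variance, the Normal–Normal posterior has precision τ_n = τ₀ + n/σ² and mean μ_n = (τ₀μ₀ + (n/σ²)x̄)/τ_n.
Here τ₀ = 1/21.8 = 0.045872 and τ_data = 23/117.3 = 0.196078, so τ_n = 0.241950.
Rearranging for μ₀: μ₀ = (μ_n·τ_n − τ_data·x̄)/τ₀ = (15.2428·0.241950 − 0.196078·14.2) / 0.045872 = 0.903688/0.045872 ≈ 19.7.

μ₀ = 19.7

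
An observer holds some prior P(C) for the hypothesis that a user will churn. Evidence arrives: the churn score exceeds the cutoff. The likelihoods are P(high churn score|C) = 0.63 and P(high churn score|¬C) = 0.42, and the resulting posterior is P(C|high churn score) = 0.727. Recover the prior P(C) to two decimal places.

P(C) = 0.64

Bayes' rule in odds form gives O(C|E) = O(C)·[P(E|C)/P(E|¬C)], hence O(C) = O(C|E)/LR.
Posterior odds = 0.727/(1−0.727) = 2.6630. LR = 0.63/0.42 = 1.5000.
Prior odds = 2.6630/1.5000 = 1.7753, so P(C) = 1.7753/(1+1.7753) ≈ 0.64.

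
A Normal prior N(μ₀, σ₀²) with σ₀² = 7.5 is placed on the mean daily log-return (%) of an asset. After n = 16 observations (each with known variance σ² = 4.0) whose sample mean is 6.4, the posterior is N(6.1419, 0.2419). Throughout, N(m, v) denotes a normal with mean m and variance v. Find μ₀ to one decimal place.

μ₀ = -1.6

The posterior mean is a precision-weighted average: μ_n = (τ₀μ₀ + τ_data·x̄)/(τ₀+τ_data), with τ₀=1/σ₀² and τ_data=n/σ².
Here τ₀ = 1/7.5 = 0.133333 and τ_data = 16/4.0 = 4.000000, so τ_n = 4.133333.
Rearranging for μ₀: μ₀ = (μ_n·τ_n − τ_data·x̄)/τ₀ = (6.1419·4.133333 − 4.000000·6.4) / 0.133333 = -0.213482/0.133333 ≈ -1.6.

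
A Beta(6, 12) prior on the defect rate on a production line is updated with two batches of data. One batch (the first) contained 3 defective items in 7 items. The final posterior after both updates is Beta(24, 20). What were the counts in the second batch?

15 defective items and 4 good items

Because Beta–binomial updating is additive in the counts, the combined data contributed (α_post−α_prior, β_post−β_prior) successes and failures.
Total across both batches: 24−6=18 defective items, 20−12=8 good items.
Subtract the first batch: 18−3=15 defective items and 8−4=4 good items.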